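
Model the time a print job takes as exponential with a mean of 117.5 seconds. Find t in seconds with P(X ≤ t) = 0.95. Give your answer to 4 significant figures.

352.0

The rate is λ = 1/117.5 = 0.00851064 per second.
Set 1 − e^(−λt) = 0.95, so t = −ln(0.05)/λ = 2.9957/0.00851064 ≈ 351.999 seconds.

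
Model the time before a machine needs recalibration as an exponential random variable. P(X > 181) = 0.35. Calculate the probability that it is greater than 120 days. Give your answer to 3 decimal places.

0.499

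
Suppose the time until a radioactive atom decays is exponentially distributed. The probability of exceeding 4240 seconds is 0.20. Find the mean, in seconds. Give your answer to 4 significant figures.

e^(−λ·4240) = 0.20 ⇒ λ = −ln(0.20)/4240 = 0.000379584.
Mean = 1/λ = 2634.46 seconds.

2634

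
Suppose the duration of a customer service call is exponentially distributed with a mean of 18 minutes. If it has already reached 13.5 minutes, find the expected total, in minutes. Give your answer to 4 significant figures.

31.50

The rate is λ = 1/18 = 0.0555556 per minute.
By memorylessness, E[X | X > 13.5] = 13.5 + 1/λ = 13.5 + 18 = 31.5 minutes.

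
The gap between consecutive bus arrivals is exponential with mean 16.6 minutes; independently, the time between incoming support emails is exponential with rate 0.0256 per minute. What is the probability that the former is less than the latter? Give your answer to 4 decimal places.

0.7018

λ_1 = 1/16.6 = 0.060241, λ_2 = 0.0256.
For independent exponentials, P(the former < the latter) = λ_1/(λ_1+λ_2) = 0.060241/0.085841 ≈ 0.7018.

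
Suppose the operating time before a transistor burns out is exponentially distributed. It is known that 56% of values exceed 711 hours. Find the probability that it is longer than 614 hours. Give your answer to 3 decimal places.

0.606

e^(−λ·711) = 0.56 ⇒ λ = −ln(0.56)/711 = 0.000815497.
P(X > 614) = e^(−0.000815497·614) = e^(−0.50072) ≈ 0.606.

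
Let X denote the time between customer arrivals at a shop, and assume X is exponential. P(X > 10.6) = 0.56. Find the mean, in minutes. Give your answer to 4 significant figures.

e^(−λ·10.6) = 0.56 ⇒ λ = −ln(0.56)/10.6 = 0.0546999.
Mean = 1/λ = 18.2816 minutes.

18.28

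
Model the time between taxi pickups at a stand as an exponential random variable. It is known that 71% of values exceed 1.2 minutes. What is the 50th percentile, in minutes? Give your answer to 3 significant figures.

e^(−λ·1.2) = 0.71 ⇒ λ = −ln(0.71)/1.2 = 0.285409.
50th percentile: 1 − e^(−λt) = 0.5, t = −ln(0.5)/λ = 2.42861 minutes.

2.43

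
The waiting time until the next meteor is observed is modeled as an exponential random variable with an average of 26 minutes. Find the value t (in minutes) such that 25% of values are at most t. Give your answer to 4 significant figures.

7.480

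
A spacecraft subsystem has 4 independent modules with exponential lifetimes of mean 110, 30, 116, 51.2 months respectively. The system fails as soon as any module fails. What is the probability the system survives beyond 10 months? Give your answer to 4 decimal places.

The first failure time is exponential with rate Σλ_i = 1/110 + 1/30 + 1/116 + 1/51.2 = 0.0705762 per month.
P(min > 10) = e^(−0.0705762·10) = e^(−0.70576) ≈ 0.4937.

0.4937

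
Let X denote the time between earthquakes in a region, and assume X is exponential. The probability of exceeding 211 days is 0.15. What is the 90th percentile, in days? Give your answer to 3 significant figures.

256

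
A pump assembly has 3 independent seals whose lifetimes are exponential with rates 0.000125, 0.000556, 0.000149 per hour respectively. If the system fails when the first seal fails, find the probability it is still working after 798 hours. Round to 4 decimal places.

0.5156

The time to first failure is exponential with rate Σλ = 0.000125 + 0.000556 + 0.000149 = 0.00083.
P(min > 798) = e^(−0.00083·798) = e^(−0.66234) ≈ 0.5156.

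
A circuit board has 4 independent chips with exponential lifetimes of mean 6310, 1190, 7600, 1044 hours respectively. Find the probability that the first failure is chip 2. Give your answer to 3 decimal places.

0.402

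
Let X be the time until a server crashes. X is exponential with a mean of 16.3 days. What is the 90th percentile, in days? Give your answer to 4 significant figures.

The rate is λ = 1/16.3 = 0.0613497 per day.
Set 1 − e^(−λt) = 0.9, so t = −ln(0.1)/λ = 2.3026/0.0613497 ≈ 37.5321 days.

37.53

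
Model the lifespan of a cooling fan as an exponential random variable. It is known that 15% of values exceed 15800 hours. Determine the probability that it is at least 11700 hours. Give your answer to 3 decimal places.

0.245

e^(−λ·15800) = 0.15 ⇒ λ = −ln(0.15)/15800 = 0.000120071.
P(X > 11700) = e^(−0.000120071·11700) = e^(−1.4048) ≈ 0.245.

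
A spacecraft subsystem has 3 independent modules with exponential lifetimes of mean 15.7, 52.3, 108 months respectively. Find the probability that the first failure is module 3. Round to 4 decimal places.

0.1006

Rates: λ_i = 1/mean_i → 0.0636943, 0.0191205, 0.00925926; Σλ = 0.092074.
P(module 3 first) = λ_3/Σλ = 0.00925926/0.092074 ≈ 0.1006.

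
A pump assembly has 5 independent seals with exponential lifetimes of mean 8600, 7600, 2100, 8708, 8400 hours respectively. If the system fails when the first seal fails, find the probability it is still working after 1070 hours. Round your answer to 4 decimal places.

0.3588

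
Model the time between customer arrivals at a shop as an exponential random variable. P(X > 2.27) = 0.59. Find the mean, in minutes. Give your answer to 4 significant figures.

4.302

e^(−λ·2.27) = 0.59 ⇒ λ = −ln(0.59)/2.27 = 0.232437.
Mean = 1/λ = 4.30223 minutes.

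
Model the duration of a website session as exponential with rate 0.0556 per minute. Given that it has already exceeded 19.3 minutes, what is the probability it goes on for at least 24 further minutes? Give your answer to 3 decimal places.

0.263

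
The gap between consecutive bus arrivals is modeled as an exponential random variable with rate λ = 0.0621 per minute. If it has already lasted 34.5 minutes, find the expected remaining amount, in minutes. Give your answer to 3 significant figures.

16.1

By memorylessness, the remaining amount past any threshold is again Exp(λ) with mean 1/λ = 16.1031 minutes.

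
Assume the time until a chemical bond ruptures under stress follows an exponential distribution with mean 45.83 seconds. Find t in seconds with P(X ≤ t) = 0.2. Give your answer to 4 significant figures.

The rate is λ = 1/45.83 = 0.0218198 per second.
Set 1 − e^(−λt) = 0.2, so t = −ln(0.8)/λ = 0.22314/0.0218198 ≈ 10.2267 seconds.

10.23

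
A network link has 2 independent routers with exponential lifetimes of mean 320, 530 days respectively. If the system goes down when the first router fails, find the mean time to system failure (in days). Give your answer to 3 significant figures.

200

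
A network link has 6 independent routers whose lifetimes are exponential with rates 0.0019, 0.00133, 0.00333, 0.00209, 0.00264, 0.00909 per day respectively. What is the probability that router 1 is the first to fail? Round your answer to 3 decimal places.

The time to first failure is exponential with rate Σλ = 0.0019 + 0.00133 + 0.00333 + 0.00209 + 0.00264 + 0.00909 = 0.02038.
P(router 1 first) = λ_1/Σλ = 0.0019/0.02038 ≈ 0.093.

0.093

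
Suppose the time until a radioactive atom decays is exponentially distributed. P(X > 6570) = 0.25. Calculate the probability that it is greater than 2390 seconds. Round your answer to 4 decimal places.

0.6039

e^(−λ·6570) = 0.25 ⇒ λ = −ln(0.25)/6570 = 0.000211004.
P(X > 2390) = e^(−0.000211004·2390) = e^(−0.5043) ≈ 0.6039.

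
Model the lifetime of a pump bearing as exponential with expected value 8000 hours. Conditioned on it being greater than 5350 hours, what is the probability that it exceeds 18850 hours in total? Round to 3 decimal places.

The rate is λ = 1/8000 = 0.000125 per hour.
P(X > s+t | X > s) = e^(−λ(s+t))/e^(−λs) = e^(−λt), independent of s = 5350.
P(X > 13500) = e^(−1.6875) ≈ 0.185.

0.185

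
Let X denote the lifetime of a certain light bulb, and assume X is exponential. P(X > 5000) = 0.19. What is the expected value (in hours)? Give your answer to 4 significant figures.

e^(−λ·5000) = 0.19 ⇒ λ = −ln(0.19)/5000 = 0.000332146.
Mean = 1/λ = 3010.72 hours.

3011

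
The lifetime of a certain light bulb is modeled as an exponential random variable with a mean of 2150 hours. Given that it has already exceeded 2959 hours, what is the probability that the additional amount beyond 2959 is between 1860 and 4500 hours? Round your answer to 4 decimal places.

0.2977

The rate is λ = 1/2150 = 0.000465116 per hour.
Memoryless: the residual past 2959 is again Exp(λ).
P(1860 < residual < 4500) = e^(−λ·1860) − e^(−λ·4500) = 0.42100 − 0.12331 ≈ 0.2977.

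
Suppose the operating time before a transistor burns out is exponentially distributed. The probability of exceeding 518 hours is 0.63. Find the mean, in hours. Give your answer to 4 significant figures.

e^(−λ·518) = 0.63 ⇒ λ = −ln(0.63)/518 = 0.00089196.
Mean = 1/λ = 1121.13 hours.

1121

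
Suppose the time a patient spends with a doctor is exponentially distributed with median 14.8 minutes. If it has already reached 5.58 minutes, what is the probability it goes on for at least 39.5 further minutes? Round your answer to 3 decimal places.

0.157

For an exponential, median = ln(2)/λ, so λ = ln 2 / 14.8 = 0.0468343 per minute.
By the memoryless property, P(X > 5.58+39.5 | X > 5.58) = P(X > 39.5).
P(X > 39.5) = e^(−1.85) ≈ 0.157.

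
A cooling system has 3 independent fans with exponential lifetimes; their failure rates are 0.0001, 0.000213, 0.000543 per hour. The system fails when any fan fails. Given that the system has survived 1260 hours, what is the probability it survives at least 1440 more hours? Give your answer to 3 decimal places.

0.292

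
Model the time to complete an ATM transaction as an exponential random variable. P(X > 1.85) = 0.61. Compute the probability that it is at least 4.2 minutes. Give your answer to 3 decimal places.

0.326

e^(−λ·1.85) = 0.61 ⇒ λ = −ln(0.61)/1.85 = 0.267187.
P(X > 4.2) = e^(−0.267187·4.2) = e^(−1.1222) ≈ 0.326.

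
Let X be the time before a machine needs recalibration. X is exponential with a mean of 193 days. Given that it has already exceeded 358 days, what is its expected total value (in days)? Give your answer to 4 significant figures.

The rate is λ = 1/193 = 0.00518135 per day.
By memorylessness, E[X | X > 358] = 358 + 1/λ = 358 + 193 = 551 days.

551.0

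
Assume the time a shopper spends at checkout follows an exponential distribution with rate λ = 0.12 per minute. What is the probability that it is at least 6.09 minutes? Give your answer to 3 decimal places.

0.482

P(X > 6.09) = e^(−λ·6.09) = e^(−0.7308) ≈ 0.482.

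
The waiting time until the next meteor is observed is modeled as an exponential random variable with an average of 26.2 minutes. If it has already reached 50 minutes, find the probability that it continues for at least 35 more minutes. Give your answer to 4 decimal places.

The rate is λ = 1/26.2 = 0.0381679 per minute.
The exponential is memoryless, so the remaining time is again Exp(λ): the condition X > 50 is irrelevant.
P(X > 35) = e^(−1.3359) ≈ 0.2629.

0.2629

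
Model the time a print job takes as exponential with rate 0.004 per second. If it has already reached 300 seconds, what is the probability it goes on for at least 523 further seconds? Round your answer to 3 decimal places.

0.123

P(X > s+t | X > s) = e^(−λ(s+t))/e^(−λs) = e^(−λt), independent of s = 300.
P(X > 523) = e^(−2.092) ≈ 0.123.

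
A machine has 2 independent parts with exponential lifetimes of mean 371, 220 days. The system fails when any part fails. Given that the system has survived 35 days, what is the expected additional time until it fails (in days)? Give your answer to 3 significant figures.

First-failure rate Σλ = 1/371 + 1/220 = 0.00724087.
By memorylessness the expected residual is 1/Σλ = 138.105 days, regardless of the 35 already elapsed.

138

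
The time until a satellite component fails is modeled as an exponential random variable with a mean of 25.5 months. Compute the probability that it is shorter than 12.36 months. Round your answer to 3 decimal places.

0.384

The rate is λ = 1/25.5 = 0.0392157 per month.
P(X ≤ 12.36) = 1 − e^(−λ·12.36) = 1 − e^(−0.48471) ≈ 0.384.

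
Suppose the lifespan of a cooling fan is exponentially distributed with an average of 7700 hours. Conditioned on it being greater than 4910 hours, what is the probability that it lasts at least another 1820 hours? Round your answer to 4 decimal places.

The rate is λ = 1/7700 = 0.00012987 per hour.
By the memoryless property, P(X > 4910+1820 | X > 4910) = P(X > 1820).
P(X > 1820) = e^(−0.23636) ≈ 0.7895.

0.7895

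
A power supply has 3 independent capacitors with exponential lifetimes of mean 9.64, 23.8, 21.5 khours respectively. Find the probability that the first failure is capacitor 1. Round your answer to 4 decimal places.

0.5395

Rates: λ_i = 1/mean_i → 0.103734, 0.0420168, 0.0465116; Σλ = 0.192263.
P(capacitor 1 first) = λ_1/Σλ = 0.103734/0.192263 ≈ 0.5395.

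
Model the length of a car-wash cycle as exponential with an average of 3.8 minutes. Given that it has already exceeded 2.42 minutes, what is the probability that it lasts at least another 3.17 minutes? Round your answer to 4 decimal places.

0.4342

The rate is λ = 1/3.8 = 0.263158 per minute.
By the memoryless property, P(X > 2.42+3.17 | X > 2.42) = P(X > 3.17).
P(X > 3.17) = e^(−0.83421) ≈ 0.4342.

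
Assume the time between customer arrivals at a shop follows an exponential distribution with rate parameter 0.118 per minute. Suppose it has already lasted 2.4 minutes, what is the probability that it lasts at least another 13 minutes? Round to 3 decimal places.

0.216

P(X > s+t | X > s) = e^(−λ(s+t))/e^(−λs) = e^(−λt), independent of s = 2.4.
P(X > 13) = e^(−1.534) ≈ 0.216.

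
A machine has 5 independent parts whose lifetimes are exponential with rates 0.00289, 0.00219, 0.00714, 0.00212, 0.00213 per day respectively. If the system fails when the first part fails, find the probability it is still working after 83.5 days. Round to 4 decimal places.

The time to first failure is exponential with rate Σλ = 0.00289 + 0.00219 + 0.00714 + 0.00212 + 0.00213 = 0.01647.
P(min > 83.5) = e^(−0.01647·83.5) = e^(−1.3752) ≈ 0.2528.

0.2528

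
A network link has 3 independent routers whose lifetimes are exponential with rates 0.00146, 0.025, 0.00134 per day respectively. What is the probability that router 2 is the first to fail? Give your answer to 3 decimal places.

0.899

The time to first failure is exponential with rate Σλ = 0.00146 + 0.025 + 0.00134 = 0.0278.
P(router 2 first) = λ_2/Σλ = 0.025/0.0278 ≈ 0.899.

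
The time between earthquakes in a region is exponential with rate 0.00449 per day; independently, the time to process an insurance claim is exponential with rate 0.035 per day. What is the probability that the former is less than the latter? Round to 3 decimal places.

0.114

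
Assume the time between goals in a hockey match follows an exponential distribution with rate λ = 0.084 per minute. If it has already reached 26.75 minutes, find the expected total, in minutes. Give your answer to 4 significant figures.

38.65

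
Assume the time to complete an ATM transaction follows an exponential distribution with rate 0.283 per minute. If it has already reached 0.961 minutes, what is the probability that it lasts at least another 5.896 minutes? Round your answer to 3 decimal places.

P(X > s+t | X > s) = e^(−λ(s+t))/e^(−λs) = e^(−λt), independent of s = 0.961.
P(X > 5.896) = e^(−1.6686) ≈ 0.189.

0.189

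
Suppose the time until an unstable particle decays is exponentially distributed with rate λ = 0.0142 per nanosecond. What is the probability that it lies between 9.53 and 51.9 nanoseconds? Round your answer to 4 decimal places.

0.3949

P(9.53 < X < 51.9) = e^(−λ·9.53) − e^(−λ·51.9) = 0.87343 − 0.47856 ≈ 0.3949.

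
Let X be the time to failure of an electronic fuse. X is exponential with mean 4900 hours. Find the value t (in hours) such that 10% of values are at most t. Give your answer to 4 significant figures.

516.3

The rate is λ = 1/4900 = 0.000204082 per hour.
Set 1 − e^(−λt) = 0.1, so t = −ln(0.9)/λ = 0.10536/0.000204082 ≈ 516.267 hours.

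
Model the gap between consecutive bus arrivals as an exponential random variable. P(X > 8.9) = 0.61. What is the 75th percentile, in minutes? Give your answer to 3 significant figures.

e^(−λ·8.9) = 0.61 ⇒ λ = −ln(0.61)/8.9 = 0.0555389.
75th percentile: 1 − e^(−λt) = 0.75, t = −ln(0.25)/λ = 24.9608 minutes.

25.0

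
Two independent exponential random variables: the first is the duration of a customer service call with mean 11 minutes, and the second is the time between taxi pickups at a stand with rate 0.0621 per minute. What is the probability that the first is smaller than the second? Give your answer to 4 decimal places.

λ_1 = 1/11 = 0.0909091, λ_2 = 0.0621.
For independent exponentials, P(the first < the second) = λ_1/(λ_1+λ_2) = 0.0909091/0.153009 ≈ 0.5941.

0.5941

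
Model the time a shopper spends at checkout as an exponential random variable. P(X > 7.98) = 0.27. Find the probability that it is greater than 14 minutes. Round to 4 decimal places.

e^(−λ·7.98) = 0.27 ⇒ λ = −ln(0.27)/7.98 = 0.164077.
P(X > 14) = e^(−0.164077·14) = e^(−2.2971) ≈ 0.1006.

0.1006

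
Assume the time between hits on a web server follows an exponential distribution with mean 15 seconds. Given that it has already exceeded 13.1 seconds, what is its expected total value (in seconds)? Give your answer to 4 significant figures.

28.10

The rate is λ = 1/15 = 0.0666667 per second.
By memorylessness, E[X | X > 13.1] = 13.1 + 1/λ = 13.1 + 15 = 28.1 seconds.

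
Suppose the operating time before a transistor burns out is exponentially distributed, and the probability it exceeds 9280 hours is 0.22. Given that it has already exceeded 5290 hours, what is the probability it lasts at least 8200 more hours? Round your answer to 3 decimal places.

From e^(−λ·9280) = 0.22, λ = −ln(0.22)/9280 = 0.00016316.
Memoryless: P(X > 5290+8200 | X > 5290) = P(X > 8200) = e^(−0.00016316·8200) ≈ 0.262.

0.262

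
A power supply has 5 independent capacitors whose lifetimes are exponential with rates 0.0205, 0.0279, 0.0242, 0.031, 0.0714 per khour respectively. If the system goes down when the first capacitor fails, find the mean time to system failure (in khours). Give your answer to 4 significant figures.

The time to first failure is exponential with rate Σλ = 0.0205 + 0.0279 + 0.0242 + 0.031 + 0.0714 = 0.175.
E[min] = 1/Σλ = 1/0.175 = 5.71429 khours.

5.714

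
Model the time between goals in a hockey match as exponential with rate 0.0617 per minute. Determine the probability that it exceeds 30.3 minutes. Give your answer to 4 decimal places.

0.1542

P(X > 30.3) = e^(−λ·30.3) = e^(−1.8695) ≈ 0.1542.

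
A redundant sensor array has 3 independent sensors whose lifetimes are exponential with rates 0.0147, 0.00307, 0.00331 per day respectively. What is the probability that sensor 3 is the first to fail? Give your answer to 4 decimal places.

0.1570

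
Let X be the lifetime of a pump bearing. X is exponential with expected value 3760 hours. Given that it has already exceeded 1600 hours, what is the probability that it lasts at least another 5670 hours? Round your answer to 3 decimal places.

The rate is λ = 1/3760 = 0.000265957 per hour.
By the memoryless property, P(X > 1600+5670 | X > 1600) = P(X > 5670).
P(X > 5670) = e^(−1.508) ≈ 0.221.

0.221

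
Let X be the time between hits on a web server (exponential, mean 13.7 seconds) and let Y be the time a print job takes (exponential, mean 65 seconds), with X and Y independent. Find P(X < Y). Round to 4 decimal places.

λ_1 = 1/13.7 = 0.0729927, λ_2 = 1/65 = 0.0153846.
For independent exponentials, P(X < Y) = λ_1/(λ_1+λ_2) = 0.0729927/0.0883773 ≈ 0.8259.

0.8259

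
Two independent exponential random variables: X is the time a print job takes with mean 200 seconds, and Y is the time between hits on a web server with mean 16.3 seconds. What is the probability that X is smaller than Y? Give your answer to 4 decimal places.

λ_1 = 1/200 = 0.005, λ_2 = 1/16.3 = 0.0613497.
For independent exponentials, P(X < Y) = λ_1/(λ_1+λ_2) = 0.005/0.0663497 ≈ 0.0754.

0.0754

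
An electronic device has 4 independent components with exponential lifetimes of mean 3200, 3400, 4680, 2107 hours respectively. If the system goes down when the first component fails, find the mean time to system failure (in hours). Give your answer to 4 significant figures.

772.3

The first failure time is exponential with rate Σλ_i = 1/3200 + 1/3400 + 1/4680 + 1/2107 = 0.0012949 per hour.
E[min] = 1/Σλ = 1/0.0012949 = 772.26 hours.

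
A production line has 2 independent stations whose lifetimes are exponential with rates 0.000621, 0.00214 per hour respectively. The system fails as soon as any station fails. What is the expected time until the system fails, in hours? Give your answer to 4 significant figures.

The time to first failure is exponential with rate Σλ = 0.000621 + 0.00214 = 0.002761.
E[min] = 1/Σλ = 1/0.002761 = 362.188 hours.

362.2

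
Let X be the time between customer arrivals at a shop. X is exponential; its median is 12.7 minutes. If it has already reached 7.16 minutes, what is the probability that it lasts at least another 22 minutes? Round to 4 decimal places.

0.3010

For an exponential, median = ln(2)/λ, so λ = ln 2 / 12.7 = 0.0545785 per minute.
By the memoryless property, P(X > 7.16+22 | X > 7.16) = P(X > 22).
P(X > 22) = e^(−1.2007) ≈ 0.3010.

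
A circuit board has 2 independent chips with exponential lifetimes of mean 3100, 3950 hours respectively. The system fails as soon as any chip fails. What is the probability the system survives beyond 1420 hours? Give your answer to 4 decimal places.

0.4415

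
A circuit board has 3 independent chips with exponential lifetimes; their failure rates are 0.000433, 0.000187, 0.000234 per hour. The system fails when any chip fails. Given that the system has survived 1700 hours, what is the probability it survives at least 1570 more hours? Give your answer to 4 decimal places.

0.2616

Time to first failure ~ Exp(Σλ) with Σλ = 0.000854.
By memorylessness, P(T > 1700+1570 | T > 1700) = P(T > 1570) = e^(−0.000854·1570) ≈ 0.2616.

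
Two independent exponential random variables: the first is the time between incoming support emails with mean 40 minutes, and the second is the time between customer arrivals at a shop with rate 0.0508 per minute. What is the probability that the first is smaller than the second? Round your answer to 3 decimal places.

0.330

λ_1 = 1/40 = 0.025, λ_2 = 0.0508.
For independent exponentials, P(the first < the second) = λ_1/(λ_1+λ_2) = 0.025/0.0758 ≈ 0.330.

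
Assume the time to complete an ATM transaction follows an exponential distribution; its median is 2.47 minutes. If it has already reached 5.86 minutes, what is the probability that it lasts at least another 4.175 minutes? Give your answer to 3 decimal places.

For an exponential, median = ln(2)/λ, so λ = ln 2 / 2.47 = 0.280626 per minute.
The exponential is memoryless, so the remaining time is again Exp(λ): the condition X > 5.86 is irrelevant.
P(X > 4.175) = e^(−1.1716) ≈ 0.310.

0.310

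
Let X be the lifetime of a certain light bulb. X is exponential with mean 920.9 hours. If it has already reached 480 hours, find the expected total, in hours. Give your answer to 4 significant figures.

1401

The rate is λ = 1/920.9 = 0.00108589 per hour.
By memorylessness, E[X | X > 480] = 480 + 1/λ = 480 + 920.9 = 1400.9 hours.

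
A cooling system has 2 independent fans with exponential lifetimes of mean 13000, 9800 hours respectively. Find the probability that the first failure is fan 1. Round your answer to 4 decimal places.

Rates: λ_i = 1/mean_i → 0.0000769231, 0.000102041; Σλ = 0.000178964.
P(fan 1 first) = λ_1/Σλ = 0.0000769231/0.000178964 ≈ 0.4298.

0.4298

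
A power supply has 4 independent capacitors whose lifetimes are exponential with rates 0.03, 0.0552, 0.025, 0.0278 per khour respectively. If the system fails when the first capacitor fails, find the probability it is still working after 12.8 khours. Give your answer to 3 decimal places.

0.171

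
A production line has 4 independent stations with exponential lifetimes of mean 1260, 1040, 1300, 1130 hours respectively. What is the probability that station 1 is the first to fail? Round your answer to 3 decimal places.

0.233

Rates: λ_i = 1/mean_i → 0.000793651, 0.000961538, 0.000769231, 0.000884956; Σλ = 0.00340938.
P(station 1 first) = λ_1/Σλ = 0.000793651/0.00340938 ≈ 0.233.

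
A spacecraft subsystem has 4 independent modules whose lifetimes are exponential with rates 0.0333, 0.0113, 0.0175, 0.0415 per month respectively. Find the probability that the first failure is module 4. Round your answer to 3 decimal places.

0.401

The time to first failure is exponential with rate Σλ = 0.0333 + 0.0113 + 0.0175 + 0.0415 = 0.1036.
P(module 4 first) = λ_4/Σλ = 0.0415/0.1036 ≈ 0.401.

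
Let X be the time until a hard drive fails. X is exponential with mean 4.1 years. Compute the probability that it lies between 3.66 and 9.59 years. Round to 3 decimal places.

The rate is λ = 1/4.1 = 0.243902 per year.
P(3.66 < X < 9.59) = e^(−λ·3.66) − e^(−λ·9.59) = 0.40956 − 0.09642 ≈ 0.313.

0.313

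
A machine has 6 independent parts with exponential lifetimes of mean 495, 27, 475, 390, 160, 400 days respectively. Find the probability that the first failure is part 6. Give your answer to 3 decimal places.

Rates: λ_i = 1/mean_i → 0.0020202, 0.037037, 0.00210526, 0.0025641, 0.00625, 0.0025; Σλ = 0.0524766.
P(part 6 first) = λ_6/Σλ = 0.0025/0.0524766 ≈ 0.048.

0.048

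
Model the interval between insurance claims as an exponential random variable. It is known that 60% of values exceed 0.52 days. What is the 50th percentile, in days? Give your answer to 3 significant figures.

0.706

e^(−λ·0.52) = 0.60 ⇒ λ = −ln(0.60)/0.52 = 0.982357.
50th percentile: 1 − e^(−λt) = 0.5, t = −ln(0.5)/λ = 0.705596 days.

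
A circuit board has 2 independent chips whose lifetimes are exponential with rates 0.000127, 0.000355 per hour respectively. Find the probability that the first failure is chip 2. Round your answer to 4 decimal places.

0.7365

The time to first failure is exponential with rate Σλ = 0.000127 + 0.000355 = 0.000482.
P(chip 2 first) = λ_2/Σλ = 0.000355/0.000482 ≈ 0.7365.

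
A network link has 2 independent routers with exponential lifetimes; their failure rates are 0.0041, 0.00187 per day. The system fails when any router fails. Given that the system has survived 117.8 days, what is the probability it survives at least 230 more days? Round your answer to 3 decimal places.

0.253

Time to first failure ~ Exp(Σλ) with Σλ = 0.00597.
By memorylessness, P(T > 117.8+230 | T > 117.8) = P(T > 230) = e^(−0.00597·230) ≈ 0.253.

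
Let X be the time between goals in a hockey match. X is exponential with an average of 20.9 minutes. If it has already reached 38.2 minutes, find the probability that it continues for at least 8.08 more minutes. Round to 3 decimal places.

The rate is λ = 1/20.9 = 0.0478469 per minute.
By the memoryless property, P(X > 38.2+8.08 | X > 38.2) = P(X > 8.08).
P(X > 8.08) = e^(−0.3866) ≈ 0.679.

0.679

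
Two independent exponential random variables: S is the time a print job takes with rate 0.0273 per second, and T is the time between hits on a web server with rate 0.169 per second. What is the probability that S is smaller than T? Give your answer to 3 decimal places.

0.139

λ_1 = 0.0273, λ_2 = 0.169.
For independent exponentials, P(S < T) = λ_1/(λ_1+λ_2) = 0.0273/0.1963 ≈ 0.139.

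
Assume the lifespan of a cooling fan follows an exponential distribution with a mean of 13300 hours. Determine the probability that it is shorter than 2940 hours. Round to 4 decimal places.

0.1983

The rate is λ = 1/13300 = 0.000075188 per hour.
P(X ≤ 2940) = 1 − e^(−λ·2940) = 1 − e^(−0.22105) ≈ 0.1983.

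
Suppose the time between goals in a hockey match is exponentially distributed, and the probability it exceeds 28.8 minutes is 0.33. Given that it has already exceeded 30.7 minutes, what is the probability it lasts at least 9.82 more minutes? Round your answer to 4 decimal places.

From e^(−λ·28.8) = 0.33, λ = −ln(0.33)/28.8 = 0.0384952.
Memoryless: P(X > 30.7+9.82 | X > 30.7) = P(X > 9.82) = e^(−0.0384952·9.82) ≈ 0.6852.

0.6852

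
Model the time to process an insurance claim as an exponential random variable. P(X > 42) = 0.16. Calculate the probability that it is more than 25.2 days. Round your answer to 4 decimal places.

0.3330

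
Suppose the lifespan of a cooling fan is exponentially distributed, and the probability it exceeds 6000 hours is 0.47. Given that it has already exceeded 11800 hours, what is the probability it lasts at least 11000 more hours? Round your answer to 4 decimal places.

From e^(−λ·6000) = 0.47, λ = −ln(0.47)/6000 = 0.000125837.
Memoryless: P(X > 11800+11000 | X > 11800) = P(X > 11000) = e^(−0.000125837·11000) ≈ 0.2505.

0.2505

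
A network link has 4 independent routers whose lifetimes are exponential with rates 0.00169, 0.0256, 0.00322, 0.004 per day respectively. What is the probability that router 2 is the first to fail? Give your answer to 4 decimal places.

0.7418

The time to first failure is exponential with rate Σλ = 0.00169 + 0.0256 + 0.00322 + 0.004 = 0.03451.
P(router 2 first) = λ_2/Σλ = 0.0256/0.03451 ≈ 0.7418.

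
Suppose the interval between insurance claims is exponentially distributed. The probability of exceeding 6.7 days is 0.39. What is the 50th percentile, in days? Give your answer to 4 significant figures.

4.932

e^(−λ·6.7) = 0.39 ⇒ λ = −ln(0.39)/6.7 = 0.140539.
50th percentile: 1 − e^(−λt) = 0.5, t = −ln(0.5)/λ = 4.93208 days.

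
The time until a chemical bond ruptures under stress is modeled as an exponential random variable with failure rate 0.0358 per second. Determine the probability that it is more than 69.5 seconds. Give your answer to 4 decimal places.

0.0831

P(X > 69.5) = e^(−λ·69.5) = e^(−2.4881) ≈ 0.0831.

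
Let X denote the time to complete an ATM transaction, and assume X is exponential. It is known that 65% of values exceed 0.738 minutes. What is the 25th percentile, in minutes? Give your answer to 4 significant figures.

0.4928

e^(−λ·0.738) = 0.65 ⇒ λ = −ln(0.65)/0.738 = 0.583717.
25th percentile: 1 − e^(−λt) = 0.25, t = −ln(0.75)/λ = 0.492845 minutes.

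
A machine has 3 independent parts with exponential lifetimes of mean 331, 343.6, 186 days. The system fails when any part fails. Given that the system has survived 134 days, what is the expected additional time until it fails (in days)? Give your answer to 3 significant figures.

88.4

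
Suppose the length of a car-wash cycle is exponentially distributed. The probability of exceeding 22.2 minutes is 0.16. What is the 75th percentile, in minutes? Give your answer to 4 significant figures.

16.79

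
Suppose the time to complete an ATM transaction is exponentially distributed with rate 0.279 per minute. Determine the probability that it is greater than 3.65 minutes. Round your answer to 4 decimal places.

0.3612

P(X > 3.65) = e^(−λ·3.65) = e^(−1.0184) ≈ 0.3612.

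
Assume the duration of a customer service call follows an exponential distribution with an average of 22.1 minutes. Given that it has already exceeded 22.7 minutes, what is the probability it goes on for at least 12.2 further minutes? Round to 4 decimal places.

0.5758

The rate is λ = 1/22.1 = 0.0452489 per minute.
The exponential is memoryless, so the remaining time is again Exp(λ): the condition X > 22.7 is irrelevant.
P(X > 12.2) = e^(−0.55204) ≈ 0.5758.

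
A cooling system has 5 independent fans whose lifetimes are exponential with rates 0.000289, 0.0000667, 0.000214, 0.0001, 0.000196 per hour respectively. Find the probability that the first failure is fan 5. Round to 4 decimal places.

The time to first failure is exponential with rate Σλ = 0.000289 + 0.0000667 + 0.000214 + 0.0001 + 0.000196 = 0.0008657.
P(fan 5 first) = λ_5/Σλ = 0.000196/0.0008657 ≈ 0.2264.

0.2264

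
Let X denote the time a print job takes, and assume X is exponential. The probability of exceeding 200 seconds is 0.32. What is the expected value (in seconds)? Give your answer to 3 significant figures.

176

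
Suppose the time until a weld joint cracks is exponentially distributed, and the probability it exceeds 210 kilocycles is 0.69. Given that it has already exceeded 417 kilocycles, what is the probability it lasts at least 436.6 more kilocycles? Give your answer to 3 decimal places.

0.462

From e^(−λ·210) = 0.69, λ = −ln(0.69)/210 = 0.00176697.
Memoryless: P(X > 417+436.6 | X > 417) = P(X > 436.6) = e^(−0.00176697·436.6) ≈ 0.462.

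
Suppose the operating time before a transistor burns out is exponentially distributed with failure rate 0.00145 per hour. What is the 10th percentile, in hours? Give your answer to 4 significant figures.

72.66

Set 1 − e^(−λt) = 0.1, so t = −ln(0.9)/λ = 0.10536/0.00145 ≈ 72.6624 hours.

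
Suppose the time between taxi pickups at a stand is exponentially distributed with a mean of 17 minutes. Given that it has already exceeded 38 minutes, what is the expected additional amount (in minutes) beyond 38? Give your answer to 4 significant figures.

The rate is λ = 1/17 = 0.0588235 per minute.
By memorylessness, the remaining amount past any threshold is again Exp(λ) with mean 1/λ = 17 minutes.

17.00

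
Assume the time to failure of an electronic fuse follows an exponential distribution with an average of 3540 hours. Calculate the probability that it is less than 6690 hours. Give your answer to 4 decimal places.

The rate is λ = 1/3540 = 0.000282486 per hour.
P(X ≤ 6690) = 1 − e^(−λ·6690) = 1 − e^(−1.8898) ≈ 0.8489.

0.8489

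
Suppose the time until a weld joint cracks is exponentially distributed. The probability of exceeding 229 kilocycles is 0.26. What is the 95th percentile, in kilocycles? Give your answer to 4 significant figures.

509.3

e^(−λ·229) = 0.26 ⇒ λ = −ln(0.26)/229 = 0.00588242.
95th percentile: 1 − e^(−λt) = 0.95, t = −ln(0.05)/λ = 509.269 kilocycles.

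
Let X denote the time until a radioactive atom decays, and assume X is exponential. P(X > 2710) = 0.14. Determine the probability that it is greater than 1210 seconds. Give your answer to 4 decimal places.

0.4157

e^(−λ·2710) = 0.14 ⇒ λ = −ln(0.14)/2710 = 0.000725503.
P(X > 1210) = e^(−0.000725503·1210) = e^(−0.87786) ≈ 0.4157.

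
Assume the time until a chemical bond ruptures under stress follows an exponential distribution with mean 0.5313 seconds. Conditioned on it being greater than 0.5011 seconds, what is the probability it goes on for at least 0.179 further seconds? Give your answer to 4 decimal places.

0.7140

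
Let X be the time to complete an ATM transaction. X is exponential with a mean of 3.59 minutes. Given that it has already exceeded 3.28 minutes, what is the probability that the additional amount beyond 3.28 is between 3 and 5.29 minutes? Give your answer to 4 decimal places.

The rate is λ = 1/3.59 = 0.278552 per minute.
Memoryless: the residual past 3.28 is again Exp(λ).
P(3 < residual < 5.29) = e^(−λ·3) − e^(−λ·5.29) = 0.43359 − 0.22911 ≈ 0.2045.

0.2045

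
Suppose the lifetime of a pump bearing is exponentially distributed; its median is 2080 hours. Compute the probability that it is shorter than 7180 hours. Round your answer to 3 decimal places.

0.909

For an exponential, median = ln(2)/λ, so λ = ln 2 / 2080 = 0.000333244 per hour.
P(X ≤ 7180) = 1 − e^(−λ·7180) = 1 − e^(−2.3927) ≈ 0.909.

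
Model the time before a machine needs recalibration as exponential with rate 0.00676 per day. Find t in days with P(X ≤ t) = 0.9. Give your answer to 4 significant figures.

340.6

Set 1 − e^(−λt) = 0.9, so t = −ln(0.1)/λ = 2.3026/0.00676 ≈ 340.619 days.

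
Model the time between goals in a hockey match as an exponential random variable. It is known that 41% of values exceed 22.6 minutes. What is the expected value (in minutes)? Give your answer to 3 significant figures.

25.3

e^(−λ·22.6) = 0.41 ⇒ λ = −ln(0.41)/22.6 = 0.0394512.
Mean = 1/λ = 25.3477 minutes.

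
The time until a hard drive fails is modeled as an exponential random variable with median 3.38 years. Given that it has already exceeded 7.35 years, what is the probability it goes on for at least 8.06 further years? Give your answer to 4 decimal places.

0.1915

For an exponential, median = ln(2)/λ, so λ = ln 2 / 3.38 = 0.205073 per year.
The exponential is memoryless, so the remaining time is again Exp(λ): the condition X > 7.35 is irrelevant.
P(X > 8.06) = e^(−1.6529) ≈ 0.1915.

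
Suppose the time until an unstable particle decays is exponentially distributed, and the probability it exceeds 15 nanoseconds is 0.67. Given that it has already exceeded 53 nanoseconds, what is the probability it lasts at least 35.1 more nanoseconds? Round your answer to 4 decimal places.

From e^(−λ·15) = 0.67, λ = −ln(0.67)/15 = 0.0266985.
Memoryless: P(X > 53+35.1 | X > 53) = P(X > 35.1) = e^(−0.0266985·35.1) ≈ 0.3918.

0.3918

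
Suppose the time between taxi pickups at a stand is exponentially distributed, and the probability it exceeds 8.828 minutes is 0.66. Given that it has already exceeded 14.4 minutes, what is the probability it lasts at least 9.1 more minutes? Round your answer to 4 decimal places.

0.6516

From e^(−λ·8.828) = 0.66, λ = −ln(0.66)/8.828 = 0.0470679.
Memoryless: P(X > 14.4+9.1 | X > 14.4) = P(X > 9.1) = e^(−0.0470679·9.1) ≈ 0.6516.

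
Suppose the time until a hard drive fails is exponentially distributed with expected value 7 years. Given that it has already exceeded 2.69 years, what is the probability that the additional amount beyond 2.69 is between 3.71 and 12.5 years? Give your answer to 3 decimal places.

0.421

The rate is λ = 1/7 = 0.142857 per year.
Memoryless: the residual past 2.69 is again Exp(λ).
P(3.71 < residual < 12.5) = e^(−λ·3.71) − e^(−λ·12.5) = 0.58860 − 0.16768 ≈ 0.421.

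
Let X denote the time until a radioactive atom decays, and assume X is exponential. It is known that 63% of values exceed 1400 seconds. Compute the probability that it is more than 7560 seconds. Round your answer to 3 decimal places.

0.082

e^(−λ·1400) = 0.63 ⇒ λ = −ln(0.63)/1400 = 0.000330025.
P(X > 7560) = e^(−0.000330025·7560) = e^(−2.495) ≈ 0.082.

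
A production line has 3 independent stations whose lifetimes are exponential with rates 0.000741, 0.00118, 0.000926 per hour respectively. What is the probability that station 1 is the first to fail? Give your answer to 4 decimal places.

0.2603

The time to first failure is exponential with rate Σλ = 0.000741 + 0.00118 + 0.000926 = 0.002847.
P(station 1 first) = λ_1/Σλ = 0.000741/0.002847 ≈ 0.2603.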